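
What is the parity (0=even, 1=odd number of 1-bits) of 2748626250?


0b10100011110101001011010101001010 has 16 ones => parity 0

0


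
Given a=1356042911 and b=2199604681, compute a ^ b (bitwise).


1356042911 ^ 2199604681 = 3553156950

3553156950


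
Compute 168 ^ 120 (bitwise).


0b10101000 ^ 0b1111000 = 0b11010000 = 208

208


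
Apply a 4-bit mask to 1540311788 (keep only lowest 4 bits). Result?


1540311788 & 15 = 12

12


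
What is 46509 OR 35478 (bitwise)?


0b1011010110101101 | 0b1000101010010110 = 0b1011111110111111 = 49087

49087


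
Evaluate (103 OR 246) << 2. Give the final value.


Step 1: 103 | 246 = 247
Step 2: 247 << 2 = 988

988


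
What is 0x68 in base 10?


68 hex = 104 decimal

104


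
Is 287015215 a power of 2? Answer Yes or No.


0b10001000110111000000100101111. Multiple bits set => No

No


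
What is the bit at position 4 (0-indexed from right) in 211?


0b11010011, position 4 = 1

1


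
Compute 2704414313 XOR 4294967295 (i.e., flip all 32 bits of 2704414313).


2704414313 ^ 4294967295 = 1590552982

1590552982


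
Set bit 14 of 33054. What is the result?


33054 | (1 << 14) = 33054 | 16384 = 49438

49438


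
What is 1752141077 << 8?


0b1101000011011111000110100010101 << 8 = 0b110100001101111100011010001010100000000 = 448548115712

448548115712


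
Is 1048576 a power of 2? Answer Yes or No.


0b100000000000000000000. Only one bit set => Yes

Yes


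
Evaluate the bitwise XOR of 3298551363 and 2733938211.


0b11000100100110111110011001000011 ^ 0b10100010111101001001011000100011 = 0b1100110011011110111000001100000 = 1718579296

1718579296


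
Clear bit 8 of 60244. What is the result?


60244 & ~(1 << 8) = 59988

59988


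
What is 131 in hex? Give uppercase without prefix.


131 = 83 hex

83


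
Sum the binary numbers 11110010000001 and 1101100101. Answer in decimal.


11110010000001 + 1101100101 = 11111111100110 = 16358

16358


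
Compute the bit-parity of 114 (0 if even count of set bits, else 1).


0b1110010 has 4 ones => parity 0

0


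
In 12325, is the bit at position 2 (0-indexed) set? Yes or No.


0b11000000100101, bit 2 = 1. Yes

Yes


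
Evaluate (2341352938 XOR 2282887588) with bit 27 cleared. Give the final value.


Step 1: 2341352938 ^ 2282887588 = 60566606
Step 2: 60566606 & ~(1 << 27) = 60566606

60566606


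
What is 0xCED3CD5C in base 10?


CED3CD5C hex = 3469987164 decimal

3469987164


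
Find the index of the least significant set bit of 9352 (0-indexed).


0b10010010001000. Lowest set bit at position 3

3


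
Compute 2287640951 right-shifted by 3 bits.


0b10001000010110101010000101110111 >> 3 = 0b10001000010110101010000101110 = 285955118

285955118


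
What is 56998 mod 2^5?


56998 & 31 = 6

6


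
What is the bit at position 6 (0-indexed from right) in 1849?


0b11100111001, position 6 = 0

0


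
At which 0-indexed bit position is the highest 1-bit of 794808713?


0b101111010111111101000110001001. Highest set bit at position 29

29


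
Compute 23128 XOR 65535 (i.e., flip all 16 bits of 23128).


23128 ^ 65535 = 42407

42407


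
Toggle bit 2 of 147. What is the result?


147 ^ (1 << 2) = 147 ^ 4 = 151

151


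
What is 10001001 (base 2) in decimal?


10001001 in decimal = 137

137


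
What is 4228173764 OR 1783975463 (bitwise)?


0b11111100000001001100111111000100 | 0b1101010010101010100111000100111 = 0b11111110010101011100111111100111 = 4267036647

4267036647


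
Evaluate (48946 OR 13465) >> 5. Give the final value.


Step 1: 48946 | 13465 = 49083
Step 2: 49083 >> 5 = 1533

1533


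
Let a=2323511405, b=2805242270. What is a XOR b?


2323511405 ^ 2805242270 = 759783923

759783923


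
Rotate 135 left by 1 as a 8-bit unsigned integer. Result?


Rotate 0b10000111 left by 1 (8-bit) = 0b1111 = 15

15


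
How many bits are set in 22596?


0b101100001000100 has 5 set bits

5


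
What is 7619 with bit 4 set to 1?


7619 | (1 << 4) = 7619 | 16 = 7635

7635


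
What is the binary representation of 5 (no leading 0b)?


5 = 101 in binary

101


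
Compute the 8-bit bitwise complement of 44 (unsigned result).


~0b101100 = 0b11010011 = 211 (8-bit unsigned)

211


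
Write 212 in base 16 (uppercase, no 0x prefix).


212 = D4 hex

D4


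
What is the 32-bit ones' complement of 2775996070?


2775996070 ^ 4294967295 = 1518971225

1518971225


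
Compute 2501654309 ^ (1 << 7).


2501654309 ^ (1 << 7) = 2501654309 ^ 128 = 2501654437

2501654437


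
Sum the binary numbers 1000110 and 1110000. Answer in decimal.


1000110 + 1110000 = 10110110 = 182

182


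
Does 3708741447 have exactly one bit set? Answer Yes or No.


0b11011101000011101110011101000111. Multiple bits set => No

No


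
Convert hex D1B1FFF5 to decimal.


D1B1FFF5 hex = 3518103541 decimal

3518103541


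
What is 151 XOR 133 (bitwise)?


0b10010111 ^ 0b10000101 = 0b10010 = 18

18


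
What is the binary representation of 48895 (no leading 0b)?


48895 = 1011111011111111 in binary

1011111011111111


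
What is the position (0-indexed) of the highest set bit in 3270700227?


0b11000010111100101110110011000011. Highest set bit at position 31

31


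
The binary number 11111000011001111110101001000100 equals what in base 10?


11111000011001111110101001000100 in decimal = 4167559748

4167559748


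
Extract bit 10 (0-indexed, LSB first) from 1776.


0b11011110000, position 10 = 1

1


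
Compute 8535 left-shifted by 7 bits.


0b10000101010111 << 7 = 0b100001010101110000000 = 1092480

1092480


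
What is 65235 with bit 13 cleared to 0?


65235 & ~(1 << 13) = 57043

57043


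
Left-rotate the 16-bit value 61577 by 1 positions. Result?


Rotate 0b1111000010001001 left by 1 (16-bit) = 0b1110000100010011 = 57619

57619


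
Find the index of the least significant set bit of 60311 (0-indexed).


0b1110101110010111. Lowest set bit at position 0

0


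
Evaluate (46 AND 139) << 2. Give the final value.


Step 1: 46 & 139 = 10
Step 2: 10 << 2 = 40

40


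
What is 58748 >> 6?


0b1110010101111100 >> 6 = 0b1110010101 = 917

917


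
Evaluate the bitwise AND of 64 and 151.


0b1000000 & 0b10010111 = 0b0 = 0

0


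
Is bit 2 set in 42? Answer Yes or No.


0b101010, bit 2 = 0. No

No


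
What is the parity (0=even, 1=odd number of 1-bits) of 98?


0b1100010 has 3 ones => parity 1

1


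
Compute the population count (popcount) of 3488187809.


0b11001111111010011000010110100001 has 17 set bits

17


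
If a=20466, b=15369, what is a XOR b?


20466 ^ 15369 = 29691

29691


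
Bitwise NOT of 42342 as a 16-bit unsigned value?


~0b1010010101100110 = 0b101101010011001 = 23193 (16-bit unsigned)

23193


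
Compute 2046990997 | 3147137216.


0b1111010000000101001101010010101 | 0b10111011100101011000000011000000 = 0b11111011100101111001101011010101 = 4221016789

4221016789


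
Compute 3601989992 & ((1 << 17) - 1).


3601989992 & 131071 = 360

360


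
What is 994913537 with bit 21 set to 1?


994913537 | (1 << 21) = 994913537 | 2097152 = 997010689

997010689


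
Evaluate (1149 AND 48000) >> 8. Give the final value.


Step 1: 1149 & 48000 = 0
Step 2: 0 >> 8 = 0

0


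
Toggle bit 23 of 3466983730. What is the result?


3466983730 ^ (1 << 23) = 3466983730 ^ 8388608 = 3458595122

3458595122


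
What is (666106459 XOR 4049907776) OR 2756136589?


Step 1: 666106459 ^ 4049907776 = 3604433435
Step 2: 3604433435 | 2756136589 = 4141305503

4141305503


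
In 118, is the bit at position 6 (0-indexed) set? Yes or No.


0b1110110, bit 6 = 1. Yes

Yes


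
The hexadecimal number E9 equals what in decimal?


E9 hex = 233 decimal

233


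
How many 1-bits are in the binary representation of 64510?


0b1111101111111110 has 14 set bits

14


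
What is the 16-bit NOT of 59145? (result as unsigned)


~0b1110011100001001 = 0b1100011110110 = 6390 (16-bit unsigned)

6390


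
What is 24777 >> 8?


0b110000011001001 >> 8 = 0b1100000 = 96

96


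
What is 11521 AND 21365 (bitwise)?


0b10110100000001 & 0b101001101110101 = 0b100000001 = 257

257


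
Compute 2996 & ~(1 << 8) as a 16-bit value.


2996 & ~(1 << 8) = 2740

2740


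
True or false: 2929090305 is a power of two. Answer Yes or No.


0b10101110100101100101111100000001. Multiple bits set => No

No


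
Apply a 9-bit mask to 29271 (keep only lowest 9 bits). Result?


29271 & 511 = 87

87


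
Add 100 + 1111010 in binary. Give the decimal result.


100 + 1111010 = 1111110 = 126

126


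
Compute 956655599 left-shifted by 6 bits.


0b111001000001010110011111101111 << 6 = 0b111001000001010110011111101111000000 = 61225958336

61225958336


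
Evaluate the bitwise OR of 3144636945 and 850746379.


0b10111011011011110101101000010001 | 0b110010101101010101110000001011 = 0b10111011111111110101111000011011 = 3154075163

3154075163


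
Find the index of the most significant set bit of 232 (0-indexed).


0b11101000. Highest set bit at position 7

7


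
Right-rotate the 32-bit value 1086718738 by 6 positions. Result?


Rotate 0b1000000110001100000001100010010 right by 6 (32-bit) = 0b1001001000000110001100000001100 = 1224939532

1224939532


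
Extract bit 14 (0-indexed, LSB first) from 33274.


0b1000000111111010, position 14 = 0

0


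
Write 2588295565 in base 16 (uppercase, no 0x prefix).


2588295565 = 9A46418D hex

9A46418D


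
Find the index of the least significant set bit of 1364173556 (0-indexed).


0b1010001010011111010001011110100. Lowest set bit at position 2

2


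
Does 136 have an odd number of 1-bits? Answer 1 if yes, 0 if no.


0b10001000 has 2 ones => parity 0

0


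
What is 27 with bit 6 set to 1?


27 | (1 << 6) = 27 | 64 = 91

91


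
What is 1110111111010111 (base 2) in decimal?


1110111111010111 in decimal = 61399

61399


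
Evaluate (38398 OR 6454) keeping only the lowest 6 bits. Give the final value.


Step 1: 38398 | 6454 = 40446
Step 2: 40446 & 63 = 62

62


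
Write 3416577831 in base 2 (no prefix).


3416577831 = 11001011101001001101011100100111 in binary

11001011101001001101011100100111


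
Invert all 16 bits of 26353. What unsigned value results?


26353 ^ 65535 = 39182

39182


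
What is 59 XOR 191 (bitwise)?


0b111011 ^ 0b10111111 = 0b10000100 = 132

132


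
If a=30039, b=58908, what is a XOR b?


30039 ^ 58908 = 37707

37707


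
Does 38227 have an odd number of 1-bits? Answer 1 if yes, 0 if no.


0b1001010101010011 has 8 ones => parity 0

0


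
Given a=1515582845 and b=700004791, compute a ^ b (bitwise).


1515582845 ^ 700004791 = 1944898762

1944898762


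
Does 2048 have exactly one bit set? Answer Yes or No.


0b100000000000. Only one bit set => Yes

Yes


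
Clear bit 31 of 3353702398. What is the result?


3353702398 & ~(1 << 31) = 1206218750

1206218750


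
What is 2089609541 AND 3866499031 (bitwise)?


0b1111100100011001110100101000101 & 0b11100110011101100001011111010111 = 0b1100100000001000000000101000101 = 1677984069

1677984069


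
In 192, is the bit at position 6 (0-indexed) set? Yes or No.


0b11000000, bit 6 = 1. Yes

Yes


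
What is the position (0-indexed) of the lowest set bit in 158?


0b10011110. Lowest set bit at position 1

1


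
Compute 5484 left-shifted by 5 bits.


0b1010101101100 << 5 = 0b101010110110000000 = 175488

175488


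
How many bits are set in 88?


0b1011000 has 3 set bits

3


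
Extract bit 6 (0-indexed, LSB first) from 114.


0b1110010, position 6 = 1

1


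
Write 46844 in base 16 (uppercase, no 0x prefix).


46844 = B6FC hex

B6FC


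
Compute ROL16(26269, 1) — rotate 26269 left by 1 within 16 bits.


Rotate 0b110011010011101 left by 1 (16-bit) = 0b1100110100111010 = 52538

52538


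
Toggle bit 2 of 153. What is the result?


153 ^ (1 << 2) = 153 ^ 4 = 157

157


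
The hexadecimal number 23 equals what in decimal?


23 hex = 35 decimal

35


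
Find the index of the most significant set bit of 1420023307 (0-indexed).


0b1010100101000111101011000001011. Highest set bit at position 30

30


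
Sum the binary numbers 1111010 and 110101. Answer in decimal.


1111010 + 110101 = 10101111 = 175

175


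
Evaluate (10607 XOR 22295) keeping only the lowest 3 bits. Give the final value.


Step 1: 10607 ^ 22295 = 32376
Step 2: 32376 & 7 = 0

0


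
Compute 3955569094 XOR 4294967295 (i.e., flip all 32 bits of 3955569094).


3955569094 ^ 4294967295 = 339398201

339398201


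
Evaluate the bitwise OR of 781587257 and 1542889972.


0b101110100101100001001100111001 | 0b1011011111101101010000111110100 = 0b1111111111101101011001111111101 = 2146874365

2146874365


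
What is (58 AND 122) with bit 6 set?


Step 1: 58 & 122 = 58
Step 2: 58 | (1 << 6) = 58 | 64 = 122

122


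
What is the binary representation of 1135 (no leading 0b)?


1135 = 10001101111 in binary

10001101111


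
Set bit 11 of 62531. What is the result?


62531 | (1 << 11) = 62531 | 2048 = 64579

64579


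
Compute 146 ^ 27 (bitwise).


0b10010010 ^ 0b11011 = 0b10001001 = 137

137


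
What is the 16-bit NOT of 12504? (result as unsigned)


~0b11000011011000 = 0b1100111100100111 = 53031 (16-bit unsigned)

53031


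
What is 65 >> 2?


0b1000001 >> 2 = 0b10000 = 16

16


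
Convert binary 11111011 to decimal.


11111011 in decimal = 251

251


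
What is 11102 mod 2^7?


11102 & 127 = 94

94


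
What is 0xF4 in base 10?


F4 hex = 244 decimal

244


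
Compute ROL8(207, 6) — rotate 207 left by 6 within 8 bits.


Rotate 0b11001111 left by 6 (8-bit) = 0b11110011 = 243

243


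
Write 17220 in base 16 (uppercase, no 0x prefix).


17220 = 4344 hex

4344


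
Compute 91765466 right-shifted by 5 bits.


0b101011110000011101011011010 >> 5 = 0b1010111100000111010110 = 2867670

2867670


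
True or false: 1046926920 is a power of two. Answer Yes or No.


0b111110011001101101011001001000. Multiple bits set => No

No


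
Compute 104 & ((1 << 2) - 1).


104 & 3 = 0

0


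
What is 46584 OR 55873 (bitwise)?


0b1011010111111000 | 0b1101101001000001 = 0b1111111111111001 = 65529

65529


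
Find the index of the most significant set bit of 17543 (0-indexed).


0b100010010000111. Highest set bit at position 14

14


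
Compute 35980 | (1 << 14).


35980 | (1 << 14) = 35980 | 16384 = 52364

52364


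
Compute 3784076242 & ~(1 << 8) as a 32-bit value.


3784076242 & ~(1 << 8) = 3784075986

3784075986


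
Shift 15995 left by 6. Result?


0b11111001111011 << 6 = 0b11111001111011000000 = 1023680

1023680


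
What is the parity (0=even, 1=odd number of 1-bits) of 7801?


0b1111001111001 has 9 ones => parity 1

1


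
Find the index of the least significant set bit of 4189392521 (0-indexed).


0b11111001101101010000111010001001. Lowest set bit at position 0

0


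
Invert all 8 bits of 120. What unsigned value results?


120 ^ 255 = 135

135


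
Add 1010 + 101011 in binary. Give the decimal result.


1010 + 101011 = 110101 = 53

53


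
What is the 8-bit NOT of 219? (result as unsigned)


~0b11011011 = 0b100100 = 36 (8-bit unsigned)

36


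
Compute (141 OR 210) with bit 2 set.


Step 1: 141 | 210 = 223
Step 2: 223 | (1 << 2) = 223 | 4 = 223

223


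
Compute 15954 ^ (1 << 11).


15954 ^ (1 << 11) = 15954 ^ 2048 = 13906

13906


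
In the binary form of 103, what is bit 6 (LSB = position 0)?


0b1100111, position 6 = 1

1


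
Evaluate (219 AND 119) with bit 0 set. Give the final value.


Step 1: 219 & 119 = 83
Step 2: 83 | (1 << 0) = 83 | 1 = 83

83


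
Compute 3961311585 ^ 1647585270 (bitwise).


0b11101100000111001101000101100001 ^ 0b1100010001101000010011111110110 = 0b10001110001010001111011010010111 = 2385049239

2385049239


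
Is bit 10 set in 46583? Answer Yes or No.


0b1011010111110111, bit 10 = 1. Yes

Yes


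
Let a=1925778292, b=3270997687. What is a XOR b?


1925778292 ^ 3270997687 = 2956885443

2956885443


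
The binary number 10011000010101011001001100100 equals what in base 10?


10011000010101011001001100100 in decimal = 319468132

319468132


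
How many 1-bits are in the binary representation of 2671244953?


0b10011111001101111111011010011001 has 21 set bits

21


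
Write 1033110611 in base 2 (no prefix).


1033110611 = 111101100101000000010001010011 in binary

111101100101000000010001010011


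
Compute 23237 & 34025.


0b101101011000101 & 0b1000010011101001 = 0b11000001 = 193

193


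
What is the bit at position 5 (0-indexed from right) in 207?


0b11001111, position 5 = 0

0


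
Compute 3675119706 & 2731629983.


0b11011011000011011110000001011010 & 0b10100010110100010101110110011111 = 0b10000010000000010100000000011010 = 2181120026

2181120026


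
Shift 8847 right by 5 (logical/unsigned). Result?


0b10001010001111 >> 5 = 0b100010100 = 276

276


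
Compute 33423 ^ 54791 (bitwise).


0b1000001010001111 ^ 0b1101011000000111 = 0b101010010001000 = 21640

21640


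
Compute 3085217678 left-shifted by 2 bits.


0b10110111111001001010111110001110 << 2 = 0b1011011111100100101011111000111000 = 12340870712

12340870712


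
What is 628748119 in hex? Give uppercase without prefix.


628748119 = 2579EF57 hex

2579EF57


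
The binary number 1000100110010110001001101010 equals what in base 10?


1000100110010110001001101010 in decimal = 144269930

144269930


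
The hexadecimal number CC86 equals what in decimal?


CC86 hex = 52358 decimal

52358


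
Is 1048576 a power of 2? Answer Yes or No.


0b100000000000000000000. Only one bit set => Yes

Yes


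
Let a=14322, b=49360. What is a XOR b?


14322 ^ 49360 = 63266

63266


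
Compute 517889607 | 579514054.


0b11110110111100101111001000111 | 0b100010100010101010111011000110 = 0b111110110111101111111011000111 = 1054801607

1054801607


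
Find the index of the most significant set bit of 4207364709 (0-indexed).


0b11111010110001110100101001100101. Highest set bit at position 31

31


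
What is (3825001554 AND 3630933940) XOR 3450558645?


Step 1: 3825001554 & 3630933940 = 3228083216
Step 2: 3228083216 ^ 3450558645 = 230948005

230948005


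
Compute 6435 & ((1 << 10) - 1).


6435 & 1023 = 291

291


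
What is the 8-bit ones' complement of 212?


212 ^ 255 = 43

43


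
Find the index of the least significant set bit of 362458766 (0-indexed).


0b10101100110101010111010001110. Lowest set bit at position 1

1


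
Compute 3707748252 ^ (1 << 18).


3707748252 ^ (1 << 18) = 3707748252 ^ 262144 = 3707486108

3707486108


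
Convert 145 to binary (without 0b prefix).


145 = 10010001 in binary

10010001


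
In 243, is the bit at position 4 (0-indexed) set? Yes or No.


0b11110011, bit 4 = 1. Yes

Yes


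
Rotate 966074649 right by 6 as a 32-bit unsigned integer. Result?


Rotate 0b111001100101010010000100011001 right by 6 (32-bit) = 0b1100100111001100101010010000100 = 1692816516

1692816516


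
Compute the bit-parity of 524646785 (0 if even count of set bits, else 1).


0b11111010001010111100110000001 has 15 ones => parity 1

1


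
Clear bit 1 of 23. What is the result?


23 & ~(1 << 1) = 21

21


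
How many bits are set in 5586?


0b1010111010010 has 7 set bits

7


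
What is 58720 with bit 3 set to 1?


58720 | (1 << 3) = 58720 | 8 = 58728

58728


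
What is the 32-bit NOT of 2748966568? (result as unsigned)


~0b10100011110110011110011010101000 = 0b1011100001001100001100101010111 = 1546000727 (32-bit unsigned)

1546000727


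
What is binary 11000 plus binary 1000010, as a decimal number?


11000 + 1000010 = 1011010 = 90

90


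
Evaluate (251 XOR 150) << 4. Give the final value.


Step 1: 251 ^ 150 = 109
Step 2: 109 << 4 = 1744

1744


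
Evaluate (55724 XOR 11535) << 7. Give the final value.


Step 1: 55724 ^ 11535 = 62627
Step 2: 62627 << 7 = 8016256

8016256


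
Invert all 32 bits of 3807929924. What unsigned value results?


3807929924 ^ 4294967295 = 487037371

487037371


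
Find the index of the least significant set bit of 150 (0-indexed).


0b10010110. Lowest set bit at position 1

1


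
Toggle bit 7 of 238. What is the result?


238 ^ (1 << 7) = 238 ^ 128 = 110

110


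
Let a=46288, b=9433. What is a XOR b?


46288 ^ 9433 = 36873

36873


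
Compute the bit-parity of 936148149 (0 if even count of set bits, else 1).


0b110111110011000111110010110101 has 19 ones => parity 1

1


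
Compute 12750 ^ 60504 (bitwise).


0b11000111001110 ^ 0b1110110001011000 = 0b1101110110010110 = 56726

56726


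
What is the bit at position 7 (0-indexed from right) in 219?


0b11011011, position 7 = 1

1


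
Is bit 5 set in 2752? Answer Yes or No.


0b101011000000, bit 5 = 0. No

No


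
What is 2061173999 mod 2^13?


2061173999 & 8191 = 1263

1263


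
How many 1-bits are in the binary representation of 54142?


0b1101001101111110 has 11 set bits

11


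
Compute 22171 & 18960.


0b101011010011011 & 0b100101000010000 = 0b100001000010000 = 16912

16912


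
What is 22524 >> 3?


0b101011111111100 >> 3 = 0b101011111111 = 2815

2815


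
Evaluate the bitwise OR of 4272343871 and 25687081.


0b11111110101001101100101100111111 | 0b1100001111111010000101001 = 0b11111111101001111111111100111111 = 4289199935

4289199935


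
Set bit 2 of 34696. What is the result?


34696 | (1 << 2) = 34696 | 4 = 34700

34700


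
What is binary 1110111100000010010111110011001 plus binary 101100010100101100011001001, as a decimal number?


1110111100000010010111110011001 + 101100010100101100011001001 = 1111101000010111000100001100010 = 2097907810

2097907810


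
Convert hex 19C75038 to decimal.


19C75038 hex = 432492600 decimal

432492600


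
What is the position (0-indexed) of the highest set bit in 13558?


0b11010011110110. Highest set bit at position 13

13


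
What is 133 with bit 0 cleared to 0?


133 & ~(1 << 0) = 132

132


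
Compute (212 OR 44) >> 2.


Step 1: 212 | 44 = 252
Step 2: 252 >> 2 = 63

63


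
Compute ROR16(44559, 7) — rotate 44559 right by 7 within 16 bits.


Rotate 0b1010111000001111 right by 7 (16-bit) = 0b1111101011100 = 8028

8028


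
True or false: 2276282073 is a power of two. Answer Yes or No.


0b10000111101011010100111011011001. Multiple bits set => No

No


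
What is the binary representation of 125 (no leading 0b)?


125 = 1111101 in binary

1111101


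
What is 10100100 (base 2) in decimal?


10100100 in decimal = 164

164


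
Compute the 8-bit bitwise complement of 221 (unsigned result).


~0b11011101 = 0b100010 = 34 (8-bit unsigned)

34


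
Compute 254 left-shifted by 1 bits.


0b11111110 << 1 = 0b111111100 = 508

508


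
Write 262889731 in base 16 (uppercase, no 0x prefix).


262889731 = FAB6103 hex

FAB6103


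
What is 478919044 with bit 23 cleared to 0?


478919044 & ~(1 << 23) = 470530436

470530436


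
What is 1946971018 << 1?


0b1110100000011000110101110001010 << 1 = 0b11101000000110001101011100010100 = 3893942036

3893942036


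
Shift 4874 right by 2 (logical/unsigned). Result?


0b1001100001010 >> 2 = 0b10011000010 = 1218

1218


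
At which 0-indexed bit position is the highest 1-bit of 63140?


0b1111011010100100. Highest set bit at position 15

15


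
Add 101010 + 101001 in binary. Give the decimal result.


101010 + 101001 = 1010011 = 83

83


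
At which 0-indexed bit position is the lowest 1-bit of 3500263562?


0b11010000101000011100100010001010. Lowest set bit at position 1

1


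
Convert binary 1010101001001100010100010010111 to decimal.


1010101001001100010100010010111 in decimal = 1428564119

1428564119


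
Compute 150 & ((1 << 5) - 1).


150 & 31 = 22

22


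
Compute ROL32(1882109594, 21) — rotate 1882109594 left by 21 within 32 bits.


Rotate 0b1110000001011101011011010011010 left by 21 (32-bit) = 0b11010011010011100000010111010110 = 3545105878

3545105878


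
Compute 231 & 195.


0b11100111 & 0b11000011 = 0b11000011 = 195

195


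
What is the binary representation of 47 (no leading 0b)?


47 = 101111 in binary

101111


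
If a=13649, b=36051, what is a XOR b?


13649 ^ 36051 = 47490

47490


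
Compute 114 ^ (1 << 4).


114 ^ (1 << 4) = 114 ^ 16 = 98

98


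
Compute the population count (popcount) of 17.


0b10001 has 2 set bits

2


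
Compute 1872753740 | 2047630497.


0b1101111100111111111010001001100 | 0b1111010000011000101110010100001 = 0b1111111100111111111110011101101 = 2141191405

2141191405


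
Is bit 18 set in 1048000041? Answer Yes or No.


0b111110011101110011011000101001, bit 18 = 1. Yes

Yes


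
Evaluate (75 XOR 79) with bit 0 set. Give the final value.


Step 1: 75 ^ 79 = 4
Step 2: 4 | (1 << 0) = 4 | 1 = 5

5


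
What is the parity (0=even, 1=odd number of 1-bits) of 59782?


0b1110100110000110 has 8 ones => parity 0

0


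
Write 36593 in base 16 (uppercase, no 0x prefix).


36593 = 8EF1 hex

8EF1


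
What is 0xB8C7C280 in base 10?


B8C7C280 hex = 3100099200 decimal

3100099200


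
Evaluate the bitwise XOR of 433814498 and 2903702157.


0b11001110110110111101111100010 ^ 0b10101101000100101111101010001101 = 0b10110100110010011000000101101111 = 3033104751

3033104751


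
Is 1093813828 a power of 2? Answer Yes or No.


0b1000001001100100100011001000100. Multiple bits set => No

No


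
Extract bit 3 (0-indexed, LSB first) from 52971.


0b1100111011101011, position 3 = 1

1


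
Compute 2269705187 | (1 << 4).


2269705187 | (1 << 4) = 2269705187 | 16 = 2269705203

2269705203


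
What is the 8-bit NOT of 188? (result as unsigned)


~0b10111100 = 0b1000011 = 67 (8-bit unsigned)

67


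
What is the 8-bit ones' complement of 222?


222 ^ 255 = 33

33


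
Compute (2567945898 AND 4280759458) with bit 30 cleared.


Step 1: 2567945898 & 4280759458 = 2567386274
Step 2: 2567386274 & ~(1 << 30) = 2567386274

2567386274


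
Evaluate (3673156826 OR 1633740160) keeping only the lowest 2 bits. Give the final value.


Step 1: 3673156826 | 1633740160 = 4226805210
Step 2: 4226805210 & 3 = 2

2


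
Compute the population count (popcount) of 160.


0b10100000 has 2 set bits

2


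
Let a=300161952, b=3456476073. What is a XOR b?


300161952 ^ 3456476073 = 3756111881

3756111881


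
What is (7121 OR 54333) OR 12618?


Step 1: 7121 | 54333 = 57341
Step 2: 57341 | 12618 = 65535

65535


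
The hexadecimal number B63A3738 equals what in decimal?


B63A3738 hex = 3057268536 decimal

3057268536


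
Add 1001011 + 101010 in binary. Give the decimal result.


1001011 + 101010 = 1110101 = 117

117


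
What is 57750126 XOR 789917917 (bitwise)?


0b11011100010011001001101110 ^ 0b101111000101010011000011011101 = 0b101100011001000000001010110011 = 744751795

744751795


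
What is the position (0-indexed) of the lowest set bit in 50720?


0b1100011000100000. Lowest set bit at position 5

5


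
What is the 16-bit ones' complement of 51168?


51168 ^ 65535 = 14367

14367


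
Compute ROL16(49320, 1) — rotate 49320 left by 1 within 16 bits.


Rotate 0b1100000010101000 left by 1 (16-bit) = 0b1000000101010001 = 33105

33105


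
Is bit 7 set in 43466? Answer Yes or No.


0b1010100111001010, bit 7 = 1. Yes

Yes


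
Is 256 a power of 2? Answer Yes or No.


0b100000000. Only one bit set => Yes

Yes


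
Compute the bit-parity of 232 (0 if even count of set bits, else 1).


0b11101000 has 4 ones => parity 0

0


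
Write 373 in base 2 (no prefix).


373 = 101110101 in binary

101110101


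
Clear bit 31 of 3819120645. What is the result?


3819120645 & ~(1 << 31) = 1671636997

1671636997


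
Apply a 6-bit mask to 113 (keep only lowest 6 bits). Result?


113 & 63 = 49

49


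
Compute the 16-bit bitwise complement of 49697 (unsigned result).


~0b1100001000100001 = 0b11110111011110 = 15838 (16-bit unsigned)

15838


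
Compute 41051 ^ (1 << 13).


41051 ^ (1 << 13) = 41051 ^ 8192 = 32859

32859


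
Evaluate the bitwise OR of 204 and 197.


0b11001100 | 0b11000101 = 0b11001101 = 205

205


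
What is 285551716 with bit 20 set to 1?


285551716 | (1 << 20) = 285551716 | 1048576 = 286600292

286600292


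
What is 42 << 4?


0b101010 << 4 = 0b1010100000 = 672

672


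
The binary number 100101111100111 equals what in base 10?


100101111100111 in decimal = 19431

19431


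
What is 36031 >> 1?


0b1000110010111111 >> 1 = 0b100011001011111 = 18015

18015


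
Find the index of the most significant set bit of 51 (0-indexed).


0b110011. Highest set bit at position 5

5


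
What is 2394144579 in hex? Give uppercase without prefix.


2394144579 = 8EB3BF43 hex

8EB3BF43


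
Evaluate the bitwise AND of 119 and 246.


0b1110111 & 0b11110110 = 0b1110110 = 118

118


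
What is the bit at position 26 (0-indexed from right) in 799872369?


0b101111101011010001010101110001, position 26 = 1

1


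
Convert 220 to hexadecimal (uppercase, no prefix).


220 = DC hex

DC


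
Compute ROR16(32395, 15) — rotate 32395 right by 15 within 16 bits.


Rotate 0b111111010001011 right by 15 (16-bit) = 0b1111110100010110 = 64790

64790


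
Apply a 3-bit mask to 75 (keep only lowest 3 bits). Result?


75 & 7 = 3

3


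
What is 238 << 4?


0b11101110 << 4 = 0b111011100000 = 3808

3808


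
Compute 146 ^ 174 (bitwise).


0b10010010 ^ 0b10101110 = 0b111100 = 60

60


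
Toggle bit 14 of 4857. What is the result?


4857 ^ (1 << 14) = 4857 ^ 16384 = 21241

21241


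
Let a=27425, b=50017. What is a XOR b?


27425 ^ 50017 = 43072

43072


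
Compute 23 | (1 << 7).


23 | (1 << 7) = 23 | 128 = 151

151


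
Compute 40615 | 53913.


0b1001111010100111 | 0b1101001010011001 = 0b1101111010111111 = 57023

57023


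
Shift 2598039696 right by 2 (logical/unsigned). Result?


0b10011010110110101111000010010000 >> 2 = 0b100110101101101011110000100100 = 649509924

649509924


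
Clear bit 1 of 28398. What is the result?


28398 & ~(1 << 1) = 28396

28396


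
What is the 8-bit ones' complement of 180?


180 ^ 255 = 75

75


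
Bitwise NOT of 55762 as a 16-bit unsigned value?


~0b1101100111010010 = 0b10011000101101 = 9773 (16-bit unsigned)

9773


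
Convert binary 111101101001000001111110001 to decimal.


111101101001000001111110001 in decimal = 129270769

129270769


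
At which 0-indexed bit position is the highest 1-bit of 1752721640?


0b1101000011110000110100011101000. Highest set bit at position 30

30


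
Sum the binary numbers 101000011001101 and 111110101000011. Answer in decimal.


101000011001101 + 111110101000011 = 1100111000010000 = 52752

52752


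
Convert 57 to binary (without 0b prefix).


57 = 111001 in binary

111001


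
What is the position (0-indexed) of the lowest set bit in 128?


0b10000000. Lowest set bit at position 7

7


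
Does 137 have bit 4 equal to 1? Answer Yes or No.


0b10001001, bit 4 = 0. No

No


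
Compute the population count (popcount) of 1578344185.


0b1011110000100111001111011111001 has 19 set bits

19


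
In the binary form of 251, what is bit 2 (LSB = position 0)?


0b11111011, position 2 = 0

0


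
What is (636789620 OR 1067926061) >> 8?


Step 1: 636789620 | 1067926061 = 1073210237
Step 2: 1073210237 >> 8 = 4192227

4192227


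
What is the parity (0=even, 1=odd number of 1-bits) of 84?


0b1010100 has 3 ones => parity 1

1


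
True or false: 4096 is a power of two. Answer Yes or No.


0b1000000000000. Only one bit set => Yes

Yes


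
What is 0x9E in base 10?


9E hex = 158 decimal

158


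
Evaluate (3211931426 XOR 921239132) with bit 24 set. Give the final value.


Step 1: 3211931426 ^ 921239132 = 2308624766
Step 2: 2308624766 | (1 << 24) = 2308624766 | 16777216 = 2308624766

2308624766


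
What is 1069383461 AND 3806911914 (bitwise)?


0b111111101111010111111100100101 & 0b11100010111010001101110110101010 = 0b100010101010000101110100100000 = 581459232

581459232


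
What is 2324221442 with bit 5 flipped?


2324221442 ^ (1 << 5) = 2324221442 ^ 32 = 2324221474

2324221474


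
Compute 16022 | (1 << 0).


16022 | (1 << 0) = 16022 | 1 = 16023

16023


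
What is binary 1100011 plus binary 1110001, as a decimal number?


1100011 + 1110001 = 11010100 = 212

212


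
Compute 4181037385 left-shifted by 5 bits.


0b11111001001101011001000101001001 << 5 = 0b1111100100110101100100010100100100000 = 133793196320

133793196320


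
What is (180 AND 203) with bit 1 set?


Step 1: 180 & 203 = 128
Step 2: 128 | (1 << 1) = 128 | 2 = 130

130


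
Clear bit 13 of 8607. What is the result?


8607 & ~(1 << 13) = 415

415


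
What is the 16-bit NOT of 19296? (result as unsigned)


~0b100101101100000 = 0b1011010010011111 = 46239 (16-bit unsigned)

46239


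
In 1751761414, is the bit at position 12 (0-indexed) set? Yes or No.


0b1101000011010011100001000000110, bit 12 = 0. No

No


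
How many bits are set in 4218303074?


0b11111011011011100011001001100010 has 18 set bits

18


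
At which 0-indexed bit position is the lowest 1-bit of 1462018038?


0b1010111001001001001111111110110. Lowest set bit at position 1

1


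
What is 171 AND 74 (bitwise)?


0b10101011 & 0b1001010 = 0b1010 = 10

10


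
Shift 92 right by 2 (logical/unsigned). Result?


0b1011100 >> 2 = 0b10111 = 23

23


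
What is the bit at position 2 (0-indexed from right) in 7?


0b111, position 2 = 1

1


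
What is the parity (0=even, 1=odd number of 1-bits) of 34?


0b100010 has 2 ones => parity 0

0


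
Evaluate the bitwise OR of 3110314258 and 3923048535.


0b10111001011000111010000100010010 | 0b11101001110101001111100001010111 = 0b11111001111101111111100101010111 = 4193778007

4193778007


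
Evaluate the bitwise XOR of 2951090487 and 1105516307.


0b10101111111001100001000100110111 ^ 0b1000001111001001101011100010011 = 0b11101110000000101100011000100100 = 3993159204

3993159204


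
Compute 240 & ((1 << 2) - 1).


240 & 3 = 0

0


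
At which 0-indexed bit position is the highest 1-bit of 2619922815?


0b10011100001010001101100101111111. Highest set bit at position 31

31


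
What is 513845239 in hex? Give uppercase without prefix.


513845239 = 1EA0A7F7 hex

1EA0A7F7


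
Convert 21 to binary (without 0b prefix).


21 = 10101 in binary

10101


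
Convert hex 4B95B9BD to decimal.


4B95B9BD hex = 1268103613 decimal

1268103613


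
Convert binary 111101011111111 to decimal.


111101011111111 in decimal = 31487

31487


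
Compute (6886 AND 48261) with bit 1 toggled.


Step 1: 6886 & 48261 = 6276
Step 2: 6276 ^ (1 << 1) = 6276 ^ 2 = 6278

6278


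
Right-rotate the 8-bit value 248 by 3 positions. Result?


Rotate 0b11111000 right by 3 (8-bit) = 0b11111 = 31

31


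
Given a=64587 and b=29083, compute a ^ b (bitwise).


64587 ^ 29083 = 36304

36304


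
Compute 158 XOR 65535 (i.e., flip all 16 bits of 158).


158 ^ 65535 = 65377

65377


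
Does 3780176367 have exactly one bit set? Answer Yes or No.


0b11100001010100001110100111101111. Multiple bits set => No

No


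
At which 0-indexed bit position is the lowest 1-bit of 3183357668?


0b10111101101111100010111011100100. Lowest set bit at position 2

2


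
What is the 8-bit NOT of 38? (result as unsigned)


~0b100110 = 0b11011001 = 217 (8-bit unsigned)

217


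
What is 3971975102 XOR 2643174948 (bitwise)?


0b11101100101111111000011110111110 ^ 0b10011101100010111010011000100100 = 0b1110001001101000010000110011010 = 1899241882

1899241882


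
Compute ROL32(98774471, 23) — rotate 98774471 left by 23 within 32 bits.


Rotate 0b101111000110010110111000111 left by 23 (32-bit) = 0b11100011100000101111000110010110 = 3817009558

3817009558


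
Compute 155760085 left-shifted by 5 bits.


0b1001010010001011010111010101 << 5 = 0b100101001000101101011101010100000 = 4984322720

4984322720


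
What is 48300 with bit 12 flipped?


48300 ^ (1 << 12) = 48300 ^ 4096 = 44204

44204


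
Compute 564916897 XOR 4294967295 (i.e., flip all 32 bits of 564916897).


564916897 ^ 4294967295 = 3730050398

3730050398


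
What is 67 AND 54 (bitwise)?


0b1000011 & 0b110110 = 0b10 = 2

2


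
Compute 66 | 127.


0b1000010 | 0b1111111 = 0b1111111 = 127

127


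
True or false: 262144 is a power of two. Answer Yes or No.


0b1000000000000000000. Only one bit set => Yes

Yes


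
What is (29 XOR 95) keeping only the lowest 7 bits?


Step 1: 29 ^ 95 = 66
Step 2: 66 & 127 = 66

66


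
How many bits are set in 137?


0b10001001 has 3 set bits

3


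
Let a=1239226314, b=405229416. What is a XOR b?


1239226314 ^ 405229416 = 1375361186

1375361186


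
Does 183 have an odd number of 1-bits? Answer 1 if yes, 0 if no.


0b10110111 has 6 ones => parity 0

0


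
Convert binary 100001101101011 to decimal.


100001101101011 in decimal = 17259

17259


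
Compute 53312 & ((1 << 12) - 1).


53312 & 4095 = 64

64


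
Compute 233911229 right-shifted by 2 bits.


0b1101111100010011001110111101 >> 2 = 0b11011111000100110011101111 = 58477807

58477807


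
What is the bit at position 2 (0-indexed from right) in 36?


0b100100, position 2 = 1

1


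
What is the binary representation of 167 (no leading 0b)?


167 = 10100111 in binary

10100111


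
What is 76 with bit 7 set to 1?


76 | (1 << 7) = 76 | 128 = 204

204


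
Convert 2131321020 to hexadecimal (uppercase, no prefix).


2131321020 = 7F0960BC hex

7F0960BC


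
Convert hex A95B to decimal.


A95B hex = 43355 decimal

43355


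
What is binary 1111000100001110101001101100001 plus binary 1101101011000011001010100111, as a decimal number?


1111000100001110101001101100001 + 1101101011000011001010100111 = 10000110001100111000011000001000 = 2251523592

2251523592


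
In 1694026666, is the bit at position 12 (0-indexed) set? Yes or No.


0b1100100111110001100101110101010, bit 12 = 0. No

No
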